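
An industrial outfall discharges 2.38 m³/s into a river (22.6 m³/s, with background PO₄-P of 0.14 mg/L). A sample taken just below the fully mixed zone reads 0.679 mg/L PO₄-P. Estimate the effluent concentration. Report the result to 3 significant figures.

5.80 mg/L

Mass balance: 22.60·0.1400 + 2.380·Cₑ = 24.98·0.6790
→ Cₑ = (24.98·0.6790 − 22.60·0.1400) / 2.380 = 5.797 mg/L.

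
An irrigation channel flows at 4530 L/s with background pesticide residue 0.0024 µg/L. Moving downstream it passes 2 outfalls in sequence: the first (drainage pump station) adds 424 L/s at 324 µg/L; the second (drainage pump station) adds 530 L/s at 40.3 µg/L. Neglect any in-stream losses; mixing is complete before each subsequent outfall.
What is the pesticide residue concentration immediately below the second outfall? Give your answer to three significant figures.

Outfall 1: combined Q = 4954 L/s; C = (4530·0.002400 + 424.0·324.0)/4954 = 27.73 µg/L.
Outfall 2: combined Q = 5484 L/s; C = (4954·27.73 + 530.0·40.30)/5484 = 28.95 µg/L.

28.9 µg/L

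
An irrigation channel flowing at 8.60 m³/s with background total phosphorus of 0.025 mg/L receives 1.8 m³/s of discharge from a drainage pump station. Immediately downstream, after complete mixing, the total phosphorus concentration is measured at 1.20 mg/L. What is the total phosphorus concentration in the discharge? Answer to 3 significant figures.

6.81 mg/L

Mass balance: 8.600·0.02500 + 1.800·Cₑ = 10.40·1.200
→ Cₑ = (10.40·1.200 − 8.600·0.02500) / 1.800 = 6.814 mg/L.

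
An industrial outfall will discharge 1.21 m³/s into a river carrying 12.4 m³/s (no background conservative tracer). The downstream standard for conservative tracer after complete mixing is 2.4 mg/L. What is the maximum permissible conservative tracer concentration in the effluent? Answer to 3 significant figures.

27.0 mg/L

At the limit, (Qr·Cr + Qe·Cₑ)/(Qr + Qe) = 2.4:
Cₑ = (13.61·2.4 − 12.40·0) / 1.210 = 27.00 mg/L.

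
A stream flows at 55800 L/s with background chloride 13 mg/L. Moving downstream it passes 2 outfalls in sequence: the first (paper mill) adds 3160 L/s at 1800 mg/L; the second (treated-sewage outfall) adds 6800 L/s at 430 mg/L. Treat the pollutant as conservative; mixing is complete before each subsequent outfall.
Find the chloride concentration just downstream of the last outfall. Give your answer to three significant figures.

After outfall 1: Q = 55800 + 3160 = 58960 L/s; C = (55800·13.00 + 3160·1800)/58960 = 108.8 mg/L.
After outfall 2: Q = 58960 + 6800 = 65760 L/s; C = (58960·108.8 + 6800·430.0)/65760 = 142.0 mg/L.

142 mg/L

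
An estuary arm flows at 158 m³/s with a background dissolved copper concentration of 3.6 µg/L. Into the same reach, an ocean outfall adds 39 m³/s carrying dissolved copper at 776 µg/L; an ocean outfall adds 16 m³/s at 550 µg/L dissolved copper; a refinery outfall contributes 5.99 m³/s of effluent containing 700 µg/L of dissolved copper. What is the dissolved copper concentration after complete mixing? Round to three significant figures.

Conservation of mass: C = (158.0·3.600 + 39.00·776.0 + 16.00·550.0 + 5.990·700.0) / 219.0 = 43830/219.0 = 200.1 µg/L.

200 µg/L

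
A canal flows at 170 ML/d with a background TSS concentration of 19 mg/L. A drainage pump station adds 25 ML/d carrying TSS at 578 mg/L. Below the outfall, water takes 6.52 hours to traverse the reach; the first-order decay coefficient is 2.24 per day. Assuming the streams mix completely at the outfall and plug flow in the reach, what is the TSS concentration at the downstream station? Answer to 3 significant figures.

After mixing, C = (170.0·19.00 + 25.00·578.0) / 195.0 = 17680/195.0 = 90.67 mg/L.
Decay over the reach: 90.67·exp(−kt) = 90.67·0.5441 = 49.34 mg/L.

49.3 mg/L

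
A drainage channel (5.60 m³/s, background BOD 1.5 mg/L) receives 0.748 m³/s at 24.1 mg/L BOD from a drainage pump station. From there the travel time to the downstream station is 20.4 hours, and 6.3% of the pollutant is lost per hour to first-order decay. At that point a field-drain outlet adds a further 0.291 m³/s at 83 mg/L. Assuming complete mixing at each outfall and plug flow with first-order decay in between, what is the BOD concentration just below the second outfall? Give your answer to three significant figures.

Conservation of mass: C = (5.600·1.500 + 0.7480·24.10) / 6.348 = 26.43/6.348 = 4.163 mg/L; combined flow 6.348 m³/s.
6.3%/h lost → k = −ln(1 − 0.063) = 0.06507 h⁻¹.
Applying C = C₀e^(−kt): 4.163 × 0.2651 = 1.104 mg/L.
Second outfall: C = (6.348·1.104 + 0.2910·83.00)/6.639 = 4.693 mg/L.

4.69 mg/L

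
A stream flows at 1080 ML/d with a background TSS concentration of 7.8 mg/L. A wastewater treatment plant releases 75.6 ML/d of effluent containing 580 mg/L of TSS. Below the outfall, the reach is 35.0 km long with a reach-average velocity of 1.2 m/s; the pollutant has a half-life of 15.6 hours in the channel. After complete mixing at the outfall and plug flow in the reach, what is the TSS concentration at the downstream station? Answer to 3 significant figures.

Conservation of mass: C = (1080·7.800 + 75.60·580.0) / 1156 = 52270/1156 = 45.23 mg/L.
Travel time t = 35.0·1000 / 1.2 = 29170 s = 8.102 h.
Half-life 15.6 h → k = ln 2 / 15.6 = 0.04443 h⁻¹ = 1.066 d⁻¹.
Applying C = C₀e^(−kt): 45.23 × 0.6977 = 31.56 mg/L.

31.6 mg/L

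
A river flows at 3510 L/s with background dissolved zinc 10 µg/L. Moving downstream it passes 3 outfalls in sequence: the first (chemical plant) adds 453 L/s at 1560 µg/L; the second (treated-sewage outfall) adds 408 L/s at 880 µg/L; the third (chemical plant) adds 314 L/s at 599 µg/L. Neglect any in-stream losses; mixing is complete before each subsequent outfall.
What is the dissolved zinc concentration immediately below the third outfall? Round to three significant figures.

275 µg/L

Below outfall 1: Q → 3963 L/s, C = (3510·10.00 + 453.0·1560)/3963 = 187.2 µg/L.
Below outfall 2: Q → 4371 L/s, C = (3963·187.2 + 408.0·880.0)/4371 = 251.8 µg/L.
Below outfall 3: Q → 4685 L/s, C = (4371·251.8 + 314.0·599.0)/4685 = 275.1 µg/L.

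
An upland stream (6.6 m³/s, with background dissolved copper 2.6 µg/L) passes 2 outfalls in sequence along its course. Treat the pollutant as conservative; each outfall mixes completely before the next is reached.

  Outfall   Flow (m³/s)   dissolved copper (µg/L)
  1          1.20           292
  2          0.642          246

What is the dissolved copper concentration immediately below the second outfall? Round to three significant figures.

62.2 µg/L

After outfall 1: Q = 6.600 + 1.200 = 7.800 m³/s; C = (6.600·2.600 + 1.200·292.0)/7.800 = 47.12 µg/L.
After outfall 2: Q = 7.800 + 0.6420 = 8.442 m³/s; C = (7.800·47.12 + 0.6420·246.0)/8.442 = 62.25 µg/L.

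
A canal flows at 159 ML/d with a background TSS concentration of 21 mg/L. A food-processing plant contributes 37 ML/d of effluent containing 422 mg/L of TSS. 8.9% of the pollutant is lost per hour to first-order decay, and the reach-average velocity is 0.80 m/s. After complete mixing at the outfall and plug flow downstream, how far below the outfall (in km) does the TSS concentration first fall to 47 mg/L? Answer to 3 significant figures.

Mass balance: C = (159.0·21.00 + 37.00·422.0) / 196.0 = 18950/196.0 = 96.70 mg/L.
8.9%/h lost → k = −ln(1 − 0.089) = 0.09321 h⁻¹.
Set 96.70·exp(−k·t) = 47 → t = ln(96.70/47)/k = 27860 s = 7.740 h.
Distance = v·t = 0.80·27860 = 22290 m = 22.29 km.

22.3 km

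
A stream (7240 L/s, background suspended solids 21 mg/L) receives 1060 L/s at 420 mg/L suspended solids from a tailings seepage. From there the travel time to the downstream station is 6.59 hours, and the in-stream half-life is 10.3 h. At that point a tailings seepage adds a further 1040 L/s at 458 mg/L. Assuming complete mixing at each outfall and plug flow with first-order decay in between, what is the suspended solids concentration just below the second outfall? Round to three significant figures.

Conservation of mass: C = (7240·21.00 + 1060·420.0) / 8300 = 597200/8300 = 71.96 mg/L; combined flow 8300 L/s.
Half-life 10.3 h → k = ln 2 / 10.3 = 0.06730 h⁻¹ = 1.615 d⁻¹.
Applying C = C₀e^(−kt): 71.96 × 0.6418 = 46.18 mg/L.
Second outfall: C = (8300·46.18 + 1040·458.0)/9340 = 92.04 mg/L.

92.0 mg/L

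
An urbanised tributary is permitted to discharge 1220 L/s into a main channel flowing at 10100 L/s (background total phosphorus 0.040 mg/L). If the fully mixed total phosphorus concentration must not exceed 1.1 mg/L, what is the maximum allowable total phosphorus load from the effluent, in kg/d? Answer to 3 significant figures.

1040 kg/d

Mass balance at the limit: 10100·0.04000 + 1220·Cₑ = 11320·1.1 → Cₑ = 9.875 mg/L.
1220 L/s = 1.220 m³/s. Load = 1.220 m³/s × 9.875 g/m³ × 86 400 s/d = 1041 kg/d.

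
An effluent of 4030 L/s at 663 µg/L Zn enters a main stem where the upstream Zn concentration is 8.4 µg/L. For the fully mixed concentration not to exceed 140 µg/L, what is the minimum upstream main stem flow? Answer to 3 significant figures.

16000 L/s

Set C_mix = 140: (Q·8.400 + 4030·663.0) / (Q + 4030) = 140
→ Q = 4030·(663.0 − 140)/(140 − 8.400) = 16020 L/s.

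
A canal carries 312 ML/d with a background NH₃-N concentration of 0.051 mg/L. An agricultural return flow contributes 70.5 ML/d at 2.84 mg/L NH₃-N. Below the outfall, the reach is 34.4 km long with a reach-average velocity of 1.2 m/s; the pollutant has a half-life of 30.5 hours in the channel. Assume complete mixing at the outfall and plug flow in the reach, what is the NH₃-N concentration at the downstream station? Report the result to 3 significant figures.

0.472 mg/L

Conservation of mass: C = (312.0·0.05100 + 70.50·2.840) / 382.5 = 216.1/382.5 = 0.5651 mg/L.
Travel time t = 34.4·1000 / 1.2 = 28670 s = 7.963 h.
Half-life 30.5 h → k = ln 2 / 30.5 = 0.02273 h⁻¹ = 0.5454 d⁻¹.
After decay, C = 0.5651 × e^(−kt) = 0.5651 × 0.8345 = 0.4715 mg/L.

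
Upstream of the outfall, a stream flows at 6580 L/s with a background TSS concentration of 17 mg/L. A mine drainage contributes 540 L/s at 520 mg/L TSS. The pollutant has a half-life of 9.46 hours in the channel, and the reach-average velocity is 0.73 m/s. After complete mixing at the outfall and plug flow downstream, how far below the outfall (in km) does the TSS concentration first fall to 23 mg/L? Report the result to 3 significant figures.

Conservation of mass: C = (6580·17.00 + 540.0·520.0) / 7120 = 392700/7120 = 55.15 mg/L.
Half-life 9.46 h → k = ln 2 / 9.46 = 0.07327 h⁻¹ = 1.759 d⁻¹.
Set 55.15·exp(−k·t) = 23 → t = ln(55.15/23)/k = 42970 s = 11.94 h.
Distance = v·t = 0.73·42970 = 31370 m = 31.37 km.

31.4 km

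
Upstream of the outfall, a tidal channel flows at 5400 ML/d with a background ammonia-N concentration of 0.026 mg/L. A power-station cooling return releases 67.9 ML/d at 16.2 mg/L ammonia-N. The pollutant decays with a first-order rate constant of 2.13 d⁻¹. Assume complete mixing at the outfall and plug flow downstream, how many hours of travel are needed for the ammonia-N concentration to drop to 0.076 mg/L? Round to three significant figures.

Mass balance: C = (5400·0.02600 + 67.90·16.20) / 5468 = 1240/5468 = 0.2268 mg/L.
0.2268·exp(−k·t) = 0.076 → t = ln(0.2268/0.076)/k = 44360 s = 12.32 h.

12.3 h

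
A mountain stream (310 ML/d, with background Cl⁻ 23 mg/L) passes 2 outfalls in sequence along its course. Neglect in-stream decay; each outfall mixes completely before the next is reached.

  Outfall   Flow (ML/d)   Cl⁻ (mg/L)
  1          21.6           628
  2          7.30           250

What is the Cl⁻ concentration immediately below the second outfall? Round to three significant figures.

66.4 mg/L

Outfall 1: combined Q = 331.6 ML/d; C = (310.0·23.00 + 21.60·628.0)/331.6 = 62.41 mg/L.
Outfall 2: combined Q = 338.9 ML/d; C = (331.6·62.41 + 7.300·250.0)/338.9 = 66.45 mg/L.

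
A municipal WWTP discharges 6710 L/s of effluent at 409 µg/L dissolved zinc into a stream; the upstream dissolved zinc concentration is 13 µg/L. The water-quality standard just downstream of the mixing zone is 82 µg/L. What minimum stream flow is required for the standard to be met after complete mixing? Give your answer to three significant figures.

31800 L/s

Set C_mix = 82: (Q·13.00 + 6710·409.0) / (Q + 6710) = 82
→ Q = 6710·(409.0 − 82)/(82 − 13.00) = 31800 L/s.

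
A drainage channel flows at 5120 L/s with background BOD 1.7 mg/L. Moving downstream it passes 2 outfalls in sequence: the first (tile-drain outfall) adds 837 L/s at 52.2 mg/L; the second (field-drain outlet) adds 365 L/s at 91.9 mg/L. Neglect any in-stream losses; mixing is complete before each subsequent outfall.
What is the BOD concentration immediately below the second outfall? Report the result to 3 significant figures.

13.6 mg/L

Below outfall 1: Q → 5957 L/s, C = (5120·1.700 + 837.0·52.20)/5957 = 8.796 mg/L.
Below outfall 2: Q → 6322 L/s, C = (5957·8.796 + 365.0·91.90)/6322 = 13.59 mg/L.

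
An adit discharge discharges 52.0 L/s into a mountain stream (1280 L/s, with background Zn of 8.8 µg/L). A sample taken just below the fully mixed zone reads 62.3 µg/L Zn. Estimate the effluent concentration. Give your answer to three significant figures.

Mass balance: 1280·8.800 + 52.00·Cₑ = 1332·62.30
→ Cₑ = (1332·62.30 − 1280·8.800) / 52.00 = 1379 µg/L.

1380 µg/L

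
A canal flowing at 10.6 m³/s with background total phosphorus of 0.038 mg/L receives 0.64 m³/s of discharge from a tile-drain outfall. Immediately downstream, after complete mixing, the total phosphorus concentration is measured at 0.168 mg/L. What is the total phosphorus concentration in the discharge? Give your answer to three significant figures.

2.32 mg/L

Mass balance: 10.60·0.03800 + 0.6400·Cₑ = 11.24·0.1680
→ Cₑ = (11.24·0.1680 − 10.60·0.03800) / 0.6400 = 2.321 mg/L.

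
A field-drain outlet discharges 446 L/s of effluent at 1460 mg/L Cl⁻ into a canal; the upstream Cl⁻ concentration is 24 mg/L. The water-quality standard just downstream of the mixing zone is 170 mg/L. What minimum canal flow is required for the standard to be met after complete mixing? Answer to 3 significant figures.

3940 L/s

Set C_mix = 170: (Q·24.00 + 446.0·1460) / (Q + 446.0) = 170
→ Q = 446.0·(1460 − 170)/(170 − 24.00) = 3941 L/s.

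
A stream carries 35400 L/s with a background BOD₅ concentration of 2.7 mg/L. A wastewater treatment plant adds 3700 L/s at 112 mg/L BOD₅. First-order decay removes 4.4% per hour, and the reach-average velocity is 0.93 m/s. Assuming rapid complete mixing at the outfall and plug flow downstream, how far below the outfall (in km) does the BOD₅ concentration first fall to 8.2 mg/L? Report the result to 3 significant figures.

34.5 km

After mixing, C = (35400·2.700 + 3700·112.0) / 39100 = 510000/39100 = 13.04 mg/L.
4.4%/h lost → k = −ln(1 − 0.044) = 0.04500 h⁻¹.
Set 13.04·exp(−k·t) = 8.2 → t = ln(13.04/8.2)/k = 37130 s = 10.31 h.
Distance = v·t = 0.93·37130 = 34530 m = 34.53 km.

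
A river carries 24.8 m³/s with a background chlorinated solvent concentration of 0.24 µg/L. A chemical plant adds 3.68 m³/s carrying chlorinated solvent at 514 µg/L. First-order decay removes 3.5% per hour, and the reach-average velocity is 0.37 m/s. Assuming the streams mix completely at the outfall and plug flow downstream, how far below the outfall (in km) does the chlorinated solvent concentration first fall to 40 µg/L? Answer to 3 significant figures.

19.1 km

Mass balance: C = (24.80·0.2400 + 3.680·514.0) / 28.48 = 1897/28.48 = 66.62 µg/L.
3.5%/h lost → k = −ln(1 − 0.035) = 0.03563 h⁻¹.
Set 66.62·exp(−k·t) = 40 → t = ln(66.62/40)/k = 51550 s = 14.32 h.
Distance = v·t = 0.37·51550 = 19070 m = 19.07 km.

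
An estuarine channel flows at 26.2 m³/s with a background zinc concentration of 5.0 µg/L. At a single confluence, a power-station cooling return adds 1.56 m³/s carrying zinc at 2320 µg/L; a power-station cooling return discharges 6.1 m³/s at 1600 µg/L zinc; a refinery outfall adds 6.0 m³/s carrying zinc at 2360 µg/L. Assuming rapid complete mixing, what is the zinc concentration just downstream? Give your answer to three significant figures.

After mixing, C = (26.20·5.000 + 1.560·2320 + 6.100·1600 + 6.000·2360) / 39.86 = 27670/39.86 = 694.2 µg/L.

694 µg/L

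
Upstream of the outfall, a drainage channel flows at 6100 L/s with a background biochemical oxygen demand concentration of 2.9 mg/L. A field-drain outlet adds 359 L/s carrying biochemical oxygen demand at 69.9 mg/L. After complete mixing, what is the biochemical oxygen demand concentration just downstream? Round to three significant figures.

Conservation of mass: C = (6100·2.900 + 359.0·69.90) / 6459 = 42780/6459 = 6.624 mg/L.

6.62 mg/L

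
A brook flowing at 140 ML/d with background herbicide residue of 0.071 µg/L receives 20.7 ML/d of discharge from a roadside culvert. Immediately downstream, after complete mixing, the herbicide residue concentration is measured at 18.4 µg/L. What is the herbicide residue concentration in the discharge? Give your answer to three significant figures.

142 µg/L

Mass balance: 140.0·0.07100 + 20.70·Cₑ = 160.7·18.40
→ Cₑ = (160.7·18.40 − 140.0·0.07100) / 20.70 = 142.4 µg/L.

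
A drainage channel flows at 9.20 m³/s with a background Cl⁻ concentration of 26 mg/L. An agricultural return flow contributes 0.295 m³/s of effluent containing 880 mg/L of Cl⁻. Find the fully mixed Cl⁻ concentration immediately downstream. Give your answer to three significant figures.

After mixing, C = (9.200·26.00 + 0.2950·880.0) / 9.495 = 498.8/9.495 = 52.53 mg/L.

52.5 mg/L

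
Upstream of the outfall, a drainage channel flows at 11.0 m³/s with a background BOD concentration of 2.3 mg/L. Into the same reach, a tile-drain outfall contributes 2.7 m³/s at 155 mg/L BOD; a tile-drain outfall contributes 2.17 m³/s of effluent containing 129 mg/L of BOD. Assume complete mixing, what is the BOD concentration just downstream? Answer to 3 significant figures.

Conservation of mass: C = (11.00·2.300 + 2.700·155.0 + 2.170·129.0) / 15.87 = 723.7/15.87 = 45.60 mg/L.

45.6 mg/L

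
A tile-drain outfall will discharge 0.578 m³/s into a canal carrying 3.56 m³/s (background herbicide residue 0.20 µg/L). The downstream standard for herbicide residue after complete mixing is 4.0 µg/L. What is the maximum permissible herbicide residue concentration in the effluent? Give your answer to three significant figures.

27.4 µg/L

At the limit, (Qr·Cr + Qe·Cₑ)/(Qr + Qe) = 4.0:
Cₑ = (4.138·4.0 − 3.560·0.2000) / 0.5780 = 27.40 µg/L.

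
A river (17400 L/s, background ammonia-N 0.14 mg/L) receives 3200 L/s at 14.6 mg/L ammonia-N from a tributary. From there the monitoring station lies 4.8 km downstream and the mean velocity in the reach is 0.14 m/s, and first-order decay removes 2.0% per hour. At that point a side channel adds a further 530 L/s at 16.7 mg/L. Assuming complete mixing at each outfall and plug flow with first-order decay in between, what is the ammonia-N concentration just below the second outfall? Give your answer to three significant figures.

2.34 mg/L

Mixed concentration C = ΣQC/ΣQ = (17400·0.1400 + 3200·14.60) / 20600 = 49160/20600 = 2.386 mg/L; combined flow 20600 L/s.
Travel time t = 4.8·1000 / 0.14 = 34290 s = 9.524 h.
2.0%/h lost → k = −ln(1 − 0.02) = 0.02020 h⁻¹.
First-order decay: C = 2.386·exp(−k·t) = 2.386·0.8250 = 1.969 mg/L.
At the second outfall, C = (20600·1.969 + 530.0·16.70) / (20600 + 530.0) = 2.338 mg/L.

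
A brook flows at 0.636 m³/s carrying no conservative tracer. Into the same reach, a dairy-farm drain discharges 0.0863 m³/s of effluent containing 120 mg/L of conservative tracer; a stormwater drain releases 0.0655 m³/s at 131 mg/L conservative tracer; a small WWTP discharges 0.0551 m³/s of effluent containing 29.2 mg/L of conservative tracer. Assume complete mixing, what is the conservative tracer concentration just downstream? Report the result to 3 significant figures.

Flow-weighted average: C = (0.6360·0 + 0.08630·120.0 + 0.06550·131.0 + 0.05510·29.20) / 0.8429 = 20.55/0.8429 = 24.37 mg/L.

24.4 mg/L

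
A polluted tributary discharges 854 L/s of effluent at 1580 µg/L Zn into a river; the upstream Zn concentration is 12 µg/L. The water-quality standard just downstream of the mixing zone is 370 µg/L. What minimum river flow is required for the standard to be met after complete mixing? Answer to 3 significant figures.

2890 L/s

Set C_mix = 370: (Q·12.00 + 854.0·1580) / (Q + 854.0) = 370
→ Q = 854.0·(1580 − 370)/(370 − 12.00) = 2886 L/s.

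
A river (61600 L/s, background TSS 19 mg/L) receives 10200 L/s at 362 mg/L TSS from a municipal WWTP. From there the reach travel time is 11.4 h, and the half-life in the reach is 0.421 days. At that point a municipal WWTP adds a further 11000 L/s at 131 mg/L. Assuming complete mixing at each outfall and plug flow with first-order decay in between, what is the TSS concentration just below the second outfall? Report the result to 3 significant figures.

44.3 mg/L

Mixed concentration C = ΣQC/ΣQ = (61600·19.00 + 10200·362.0) / 71800 = 4863000/71800 = 67.73 mg/L; combined flow 71800 L/s.
Half-life 0.421 d → k = ln 2 / 0.421 = 1.646 d⁻¹.
Decay over the reach: 67.73·exp(−kt) = 67.73·0.4575 = 30.98 mg/L.
Second outfall: C = (71800·30.98 + 11000·131.0)/82800 = 44.27 mg/L.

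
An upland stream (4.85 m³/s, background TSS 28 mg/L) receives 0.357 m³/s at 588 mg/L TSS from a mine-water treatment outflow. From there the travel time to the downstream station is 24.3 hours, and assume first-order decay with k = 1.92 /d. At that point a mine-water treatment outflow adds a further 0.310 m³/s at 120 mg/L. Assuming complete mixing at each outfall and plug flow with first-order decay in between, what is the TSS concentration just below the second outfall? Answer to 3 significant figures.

15.7 mg/L

After mixing, C = (4.850·28.00 + 0.3570·588.0) / 5.207 = 345.7/5.207 = 66.39 mg/L; combined flow 5.207 m³/s.
Decay over the reach: 66.39·exp(−kt) = 66.39·0.1431 = 9.503 mg/L.
At the second outfall, C = (5.207·9.503 + 0.3100·120.0) / (5.207 + 0.3100) = 15.71 mg/L.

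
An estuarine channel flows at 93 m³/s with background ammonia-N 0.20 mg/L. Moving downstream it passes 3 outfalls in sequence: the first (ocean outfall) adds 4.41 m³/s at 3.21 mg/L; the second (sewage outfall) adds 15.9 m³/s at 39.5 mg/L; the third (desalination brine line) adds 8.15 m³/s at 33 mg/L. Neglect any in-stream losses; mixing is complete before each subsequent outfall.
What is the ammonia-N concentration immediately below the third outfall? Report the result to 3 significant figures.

Below outfall 1: Q → 97.41 m³/s, C = (93.00·0.2000 + 4.410·3.210)/97.41 = 0.3363 mg/L.
Below outfall 2: Q → 113.3 m³/s, C = (97.41·0.3363 + 15.90·39.50)/113.3 = 5.832 mg/L.
Below outfall 3: Q → 121.5 m³/s, C = (113.3·5.832 + 8.150·33.00)/121.5 = 7.655 mg/L.

7.65 mg/L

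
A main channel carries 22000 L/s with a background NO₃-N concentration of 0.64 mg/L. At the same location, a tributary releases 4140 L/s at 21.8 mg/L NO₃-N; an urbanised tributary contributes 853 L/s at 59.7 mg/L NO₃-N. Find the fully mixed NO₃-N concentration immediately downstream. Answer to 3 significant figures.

Conservation of mass: C = (22000·0.6400 + 4140·21.80 + 853.0·59.70) / 26990 = 155300/26990 = 5.752 mg/L.

5.75 mg/L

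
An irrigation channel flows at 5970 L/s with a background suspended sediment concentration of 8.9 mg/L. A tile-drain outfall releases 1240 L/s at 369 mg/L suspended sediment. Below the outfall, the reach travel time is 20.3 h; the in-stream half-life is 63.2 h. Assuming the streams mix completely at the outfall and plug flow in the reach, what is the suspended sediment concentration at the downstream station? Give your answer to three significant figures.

56.7 mg/L

Mixed concentration C = ΣQC/ΣQ = (5970·8.900 + 1240·369.0) / 7210 = 510700/7210 = 70.83 mg/L.
Half-life 63.2 h → k = ln 2 / 63.2 = 0.01097 h⁻¹ = 0.2632 d⁻¹.
Decay over the reach: 70.83·exp(−kt) = 70.83·0.8004 = 56.69 mg/L.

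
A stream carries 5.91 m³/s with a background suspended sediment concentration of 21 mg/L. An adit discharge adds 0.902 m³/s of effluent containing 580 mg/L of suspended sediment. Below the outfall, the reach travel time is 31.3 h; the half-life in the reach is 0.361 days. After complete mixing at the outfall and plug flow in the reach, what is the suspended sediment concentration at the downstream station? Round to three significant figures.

7.77 mg/L

Mixed concentration C = ΣQC/ΣQ = (5.910·21.00 + 0.9020·580.0) / 6.812 = 647.3/6.812 = 95.02 mg/L.
Half-life 0.361 d → k = ln 2 / 0.361 = 1.920 d⁻¹.
First-order decay: C = 95.02·exp(−k·t) = 95.02·0.08175 = 7.768 mg/L.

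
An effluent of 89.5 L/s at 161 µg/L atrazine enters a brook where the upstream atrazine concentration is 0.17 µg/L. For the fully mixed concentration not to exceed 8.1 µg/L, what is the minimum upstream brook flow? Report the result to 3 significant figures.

1730 L/s

Set C_mix = 8.1: (Q·0.1700 + 89.50·161.0) / (Q + 89.50) = 8.1
→ Q = 89.50·(161.0 − 8.1)/(8.1 − 0.1700) = 1726 L/s.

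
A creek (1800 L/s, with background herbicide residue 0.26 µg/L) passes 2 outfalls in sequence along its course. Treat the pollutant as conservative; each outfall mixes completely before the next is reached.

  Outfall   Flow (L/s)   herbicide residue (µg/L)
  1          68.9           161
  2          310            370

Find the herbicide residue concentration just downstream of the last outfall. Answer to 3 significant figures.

57.9 µg/L

Below outfall 1: Q → 1869 L/s, C = (1800·0.2600 + 68.90·161.0)/1869 = 6.186 µg/L.
Below outfall 2: Q → 2179 L/s, C = (1869·6.186 + 310.0·370.0)/2179 = 57.95 µg/L.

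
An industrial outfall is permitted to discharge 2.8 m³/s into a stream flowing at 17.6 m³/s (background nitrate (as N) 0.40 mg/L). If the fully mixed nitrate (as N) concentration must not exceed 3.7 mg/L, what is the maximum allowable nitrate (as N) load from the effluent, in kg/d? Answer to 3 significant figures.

Mass balance at the limit: 17.60·0.4000 + 2.800·Cₑ = 20.40·3.7 → Cₑ = 24.44 mg/L.
Load = 2.800 m³/s × 24.44 g/m³ × 86 400 s/d = 5913 kg/d.

5910 kg/d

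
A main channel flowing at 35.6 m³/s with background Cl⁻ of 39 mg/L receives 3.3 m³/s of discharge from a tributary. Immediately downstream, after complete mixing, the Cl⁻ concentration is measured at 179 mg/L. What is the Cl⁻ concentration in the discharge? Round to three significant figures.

Mass balance: 35.60·39.00 + 3.300·Cₑ = 38.90·179.0
→ Cₑ = (38.90·179.0 − 35.60·39.00) / 3.300 = 1689 mg/L.

1690 mg/L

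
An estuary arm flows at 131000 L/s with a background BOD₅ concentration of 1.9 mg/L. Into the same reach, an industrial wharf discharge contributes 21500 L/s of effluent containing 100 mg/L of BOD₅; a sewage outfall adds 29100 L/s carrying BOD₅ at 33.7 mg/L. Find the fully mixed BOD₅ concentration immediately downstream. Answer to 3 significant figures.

Mass balance: C = (131000·1.900 + 21500·100.0 + 29100·33.70) / 181600 = 3380000/181600 = 18.61 mg/L.

18.6 mg/L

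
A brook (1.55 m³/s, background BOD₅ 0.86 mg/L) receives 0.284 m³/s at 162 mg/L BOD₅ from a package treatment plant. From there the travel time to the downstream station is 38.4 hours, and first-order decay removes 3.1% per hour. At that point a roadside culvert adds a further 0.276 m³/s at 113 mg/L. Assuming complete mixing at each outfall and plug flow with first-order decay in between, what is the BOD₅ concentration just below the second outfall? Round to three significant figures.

21.5 mg/L

Mixed concentration C = ΣQC/ΣQ = (1.550·0.8600 + 0.2840·162.0) / 1.834 = 47.34/1.834 = 25.81 mg/L; combined flow 1.834 m³/s.
3.1%/h lost → k = −ln(1 − 0.031) = 0.03149 h⁻¹.
First-order decay: C = 25.81·exp(−k·t) = 25.81·0.2984 = 7.703 mg/L.
At the second outfall, C = (1.834·7.703 + 0.2760·113.0) / (1.834 + 0.2760) = 21.48 mg/L.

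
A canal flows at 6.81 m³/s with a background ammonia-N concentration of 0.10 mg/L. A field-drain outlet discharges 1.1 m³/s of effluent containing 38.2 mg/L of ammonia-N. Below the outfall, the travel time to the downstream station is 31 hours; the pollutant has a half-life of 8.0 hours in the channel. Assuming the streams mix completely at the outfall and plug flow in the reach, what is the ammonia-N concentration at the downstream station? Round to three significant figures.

Mixed concentration C = ΣQC/ΣQ = (6.810·0.1000 + 1.100·38.20) / 7.910 = 42.70/7.910 = 5.398 mg/L.
Half-life 8.0 h → k = ln 2 / 8.0 = 0.08664 h⁻¹ = 2.079 d⁻¹.
Decay over the reach: 5.398·exp(−kt) = 5.398·0.06816 = 0.3679 mg/L.

0.368 mg/L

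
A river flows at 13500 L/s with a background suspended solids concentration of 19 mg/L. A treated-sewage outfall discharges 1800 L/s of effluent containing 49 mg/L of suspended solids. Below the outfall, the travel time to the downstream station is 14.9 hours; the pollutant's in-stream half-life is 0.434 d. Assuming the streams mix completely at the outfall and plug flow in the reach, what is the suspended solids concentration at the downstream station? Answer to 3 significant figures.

Mixed concentration C = ΣQC/ΣQ = (13500·19.00 + 1800·49.00) / 15300 = 344700/15300 = 22.53 mg/L.
Half-life 0.434 d → k = ln 2 / 0.434 = 1.597 d⁻¹.
Decay over the reach: 22.53·exp(−kt) = 22.53·0.3710 = 8.359 mg/L.

8.36 mg/L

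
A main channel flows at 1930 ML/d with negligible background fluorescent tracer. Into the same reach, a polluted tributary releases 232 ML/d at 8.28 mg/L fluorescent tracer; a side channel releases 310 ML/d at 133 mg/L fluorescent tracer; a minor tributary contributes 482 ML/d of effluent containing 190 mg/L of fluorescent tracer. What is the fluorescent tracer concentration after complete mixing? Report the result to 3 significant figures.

After mixing, C = (1930·0 + 232.0·8.280 + 310.0·133.0 + 482.0·190.0) / 2954 = 134700/2954 = 45.61 mg/L.

45.6 mg/L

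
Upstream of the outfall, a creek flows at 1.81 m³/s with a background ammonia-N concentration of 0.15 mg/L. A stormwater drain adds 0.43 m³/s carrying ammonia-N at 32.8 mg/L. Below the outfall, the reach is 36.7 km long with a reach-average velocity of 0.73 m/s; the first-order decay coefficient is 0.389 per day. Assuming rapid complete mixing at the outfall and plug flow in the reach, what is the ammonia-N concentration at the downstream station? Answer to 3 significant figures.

5.12 mg/L

Mass balance: C = (1.810·0.1500 + 0.4300·32.80) / 2.240 = 14.38/2.240 = 6.418 mg/L.
Travel time t = 36.7·1000 / 0.73 = 50270 s = 13.96 h.
First-order decay: C = 6.418·exp(−k·t) = 6.418·0.7974 = 5.118 mg/L.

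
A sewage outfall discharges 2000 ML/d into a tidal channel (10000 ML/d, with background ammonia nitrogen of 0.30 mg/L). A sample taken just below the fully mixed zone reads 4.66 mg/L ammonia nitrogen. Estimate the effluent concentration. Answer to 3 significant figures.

26.5 mg/L

Mass balance: 10000·0.3000 + 2000·Cₑ = 12000·4.660
→ Cₑ = (12000·4.660 − 10000·0.3000) / 2000 = 26.46 mg/L.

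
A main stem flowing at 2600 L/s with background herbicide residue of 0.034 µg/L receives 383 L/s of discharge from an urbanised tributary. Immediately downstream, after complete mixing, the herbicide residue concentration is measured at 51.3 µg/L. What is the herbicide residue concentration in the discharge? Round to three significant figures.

399 µg/L

Mass balance: 2600·0.03400 + 383.0·Cₑ = 2983·51.30
→ Cₑ = (2983·51.30 − 2600·0.03400) / 383.0 = 399.3 µg/L.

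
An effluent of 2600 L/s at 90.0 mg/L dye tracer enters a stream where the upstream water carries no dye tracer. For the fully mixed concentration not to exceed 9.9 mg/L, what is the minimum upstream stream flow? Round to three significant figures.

Set C_mix = 9.9: (Q·0 + 2600·90.00) / (Q + 2600) = 9.9
→ Q = 2600·(90.00 − 9.9)/(9.9 − 0) = 21040 L/s.

21000 L/s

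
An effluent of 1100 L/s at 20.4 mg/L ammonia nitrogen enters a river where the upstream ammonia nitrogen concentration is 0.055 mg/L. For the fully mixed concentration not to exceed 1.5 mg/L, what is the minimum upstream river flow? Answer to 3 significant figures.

Set C_mix = 1.5: (Q·0.05500 + 1100·20.40) / (Q + 1100) = 1.5
→ Q = 1100·(20.40 − 1.5)/(1.5 − 0.05500) = 14390 L/s.

14400 L/s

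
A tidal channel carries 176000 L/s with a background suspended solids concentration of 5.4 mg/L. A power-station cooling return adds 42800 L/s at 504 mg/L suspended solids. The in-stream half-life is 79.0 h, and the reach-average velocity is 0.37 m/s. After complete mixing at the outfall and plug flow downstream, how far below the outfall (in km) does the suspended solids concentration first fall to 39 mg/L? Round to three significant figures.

147 km

Mixed concentration C = ΣQC/ΣQ = (176000·5.400 + 42800·504.0) / 218800 = 22520000/218800 = 102.9 mg/L.
Half-life 79.0 h → k = ln 2 / 79.0 = 0.008774 h⁻¹ = 0.2106 d⁻¹.
Set 102.9·exp(−k·t) = 39 → t = ln(102.9/39)/k = 398200 s = 110.6 h.
Distance = v·t = 0.37·398200 = 147300 m = 147.3 km.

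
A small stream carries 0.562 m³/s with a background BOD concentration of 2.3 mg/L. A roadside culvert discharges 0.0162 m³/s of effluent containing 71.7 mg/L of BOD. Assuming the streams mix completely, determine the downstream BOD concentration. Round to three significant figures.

4.24 mg/L

Mass balance: C = (0.5620·2.300 + 0.01620·71.70) / 0.5782 = 2.454/0.5782 = 4.244 mg/L.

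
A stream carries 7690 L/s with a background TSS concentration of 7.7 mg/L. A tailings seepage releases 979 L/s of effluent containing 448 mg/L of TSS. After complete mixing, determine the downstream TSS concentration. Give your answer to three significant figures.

57.4 mg/L

Flow-weighted average: C = (7690·7.700 + 979.0·448.0) / 8669 = 497800/8669 = 57.42 mg/L.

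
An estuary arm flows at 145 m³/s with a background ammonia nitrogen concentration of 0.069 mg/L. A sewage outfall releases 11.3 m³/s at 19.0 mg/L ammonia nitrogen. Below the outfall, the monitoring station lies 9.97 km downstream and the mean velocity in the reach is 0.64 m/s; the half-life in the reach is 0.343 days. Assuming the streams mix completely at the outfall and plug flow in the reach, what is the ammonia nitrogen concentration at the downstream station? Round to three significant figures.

Conservation of mass: C = (145.0·0.06900 + 11.30·19.00) / 156.3 = 224.7/156.3 = 1.438 mg/L.
Travel time t = 9.97·1000 / 0.64 = 15580 s = 4.327 h.
Half-life 0.343 d → k = ln 2 / 0.343 = 2.021 d⁻¹.
Applying C = C₀e^(−kt): 1.438 × 0.6946 = 0.9987 mg/L.

0.999 mg/L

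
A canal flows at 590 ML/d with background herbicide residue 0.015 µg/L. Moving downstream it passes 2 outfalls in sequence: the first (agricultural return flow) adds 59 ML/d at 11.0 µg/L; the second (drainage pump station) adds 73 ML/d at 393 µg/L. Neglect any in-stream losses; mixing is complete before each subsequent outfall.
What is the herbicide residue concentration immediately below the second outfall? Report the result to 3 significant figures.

Outfall 1: combined Q = 649.0 ML/d; C = (590.0·0.01500 + 59.00·11.00)/649.0 = 1.014 µg/L.
Outfall 2: combined Q = 722.0 ML/d; C = (649.0·1.014 + 73.00·393.0)/722.0 = 40.65 µg/L.

40.6 µg/L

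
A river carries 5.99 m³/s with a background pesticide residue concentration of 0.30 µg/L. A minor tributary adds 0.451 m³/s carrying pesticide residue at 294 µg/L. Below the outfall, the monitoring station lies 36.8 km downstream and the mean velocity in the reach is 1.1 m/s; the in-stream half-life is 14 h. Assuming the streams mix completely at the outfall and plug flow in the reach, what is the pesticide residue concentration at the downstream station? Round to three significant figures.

Mixed concentration C = ΣQC/ΣQ = (5.990·0.3000 + 0.4510·294.0) / 6.441 = 134.4/6.441 = 20.86 µg/L.
Travel time t = 36.8·1000 / 1.1 = 33450 s = 9.293 h.
Half-life 14 h → k = ln 2 / 14 = 0.04951 h⁻¹ = 1.188 d⁻¹.
Decay over the reach: 20.86·exp(−kt) = 20.86·0.6312 = 13.17 µg/L.

13.2 µg/L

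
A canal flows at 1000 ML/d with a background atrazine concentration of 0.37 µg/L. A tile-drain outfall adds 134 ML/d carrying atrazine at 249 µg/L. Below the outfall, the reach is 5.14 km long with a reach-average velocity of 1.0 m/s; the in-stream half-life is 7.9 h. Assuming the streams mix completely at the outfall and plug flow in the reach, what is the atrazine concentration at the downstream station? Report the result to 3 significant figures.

Mixed concentration C = ΣQC/ΣQ = (1000·0.3700 + 134.0·249.0) / 1134 = 33740/1134 = 29.75 µg/L.
Travel time t = 5.14·1000 / 1.0 = 5140 s = 1.428 h.
Half-life 7.9 h → k = ln 2 / 7.9 = 0.08774 h⁻¹ = 2.106 d⁻¹.
Applying C = C₀e^(−kt): 29.75 × 0.8823 = 26.25 µg/L.

26.2 µg/L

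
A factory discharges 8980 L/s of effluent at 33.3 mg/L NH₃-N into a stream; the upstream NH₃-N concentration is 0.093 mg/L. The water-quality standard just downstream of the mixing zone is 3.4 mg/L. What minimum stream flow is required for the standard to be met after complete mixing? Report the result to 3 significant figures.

Set C_mix = 3.4: (Q·0.09300 + 8980·33.30) / (Q + 8980) = 3.4
→ Q = 8980·(33.30 − 3.4)/(3.4 − 0.09300) = 81190 L/s.

81200 L/s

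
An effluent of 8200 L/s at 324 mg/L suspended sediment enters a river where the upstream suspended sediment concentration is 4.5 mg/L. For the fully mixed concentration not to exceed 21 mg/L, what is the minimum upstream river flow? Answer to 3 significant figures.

151000 L/s

Set C_mix = 21: (Q·4.500 + 8200·324.0) / (Q + 8200) = 21
→ Q = 8200·(324.0 − 21)/(21 − 4.500) = 150600 L/s.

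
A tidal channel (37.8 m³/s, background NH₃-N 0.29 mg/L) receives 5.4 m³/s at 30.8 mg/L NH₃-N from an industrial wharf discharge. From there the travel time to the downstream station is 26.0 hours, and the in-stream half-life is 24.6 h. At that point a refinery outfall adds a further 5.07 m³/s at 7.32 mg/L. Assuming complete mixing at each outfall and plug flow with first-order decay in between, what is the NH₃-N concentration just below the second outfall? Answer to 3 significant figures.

Mixed concentration C = ΣQC/ΣQ = (37.80·0.2900 + 5.400·30.80) / 43.20 = 177.3/43.20 = 4.104 mg/L; combined flow 43.20 m³/s.
Half-life 24.6 h → k = ln 2 / 24.6 = 0.02818 h⁻¹ = 0.6762 d⁻¹.
Decay over the reach: 4.104·exp(−kt) = 4.104·0.4807 = 1.973 mg/L.
At the second outfall, C = (43.20·1.973 + 5.070·7.320) / (43.20 + 5.070) = 2.534 mg/L.

2.53 mg/L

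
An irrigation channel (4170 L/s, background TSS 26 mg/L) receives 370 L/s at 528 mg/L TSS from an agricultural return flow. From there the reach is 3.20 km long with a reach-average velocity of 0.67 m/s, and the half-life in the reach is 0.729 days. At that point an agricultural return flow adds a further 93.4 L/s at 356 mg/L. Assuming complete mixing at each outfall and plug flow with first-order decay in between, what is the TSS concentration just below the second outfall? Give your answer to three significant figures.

69.4 mg/L

Conservation of mass: C = (4170·26.00 + 370.0·528.0) / 4540 = 303800/4540 = 66.91 mg/L; combined flow 4540 L/s.
Travel time t = 3.20·1000 / 0.67 = 4776 s = 1.327 h.
Half-life 0.729 d → k = ln 2 / 0.729 = 0.9508 d⁻¹.
After decay, C = 66.91 × e^(−kt) = 66.91 × 0.9488 = 63.49 mg/L.
Second outfall: C = (4540·63.49 + 93.40·356.0)/4633 = 69.38 mg/L.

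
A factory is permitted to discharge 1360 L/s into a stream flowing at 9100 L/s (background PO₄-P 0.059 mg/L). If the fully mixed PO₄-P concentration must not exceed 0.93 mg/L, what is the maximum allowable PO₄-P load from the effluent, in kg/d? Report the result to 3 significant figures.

794 kg/d

Mass balance at the limit: 9100·0.05900 + 1360·Cₑ = 10460·0.93 → Cₑ = 6.758 mg/L.
1360 L/s = 1.360 m³/s. Load = 1.360 m³/s × 6.758 g/m³ × 86 400 s/d = 794.1 kg/d.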